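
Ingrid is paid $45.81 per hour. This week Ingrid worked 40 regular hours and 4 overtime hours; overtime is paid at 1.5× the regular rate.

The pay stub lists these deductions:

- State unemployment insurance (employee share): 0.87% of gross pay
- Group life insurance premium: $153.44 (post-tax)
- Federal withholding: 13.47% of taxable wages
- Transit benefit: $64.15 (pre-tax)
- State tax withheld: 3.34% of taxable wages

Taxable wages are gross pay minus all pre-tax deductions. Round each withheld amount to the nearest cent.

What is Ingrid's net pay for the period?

$1,527.89

Regular pay: 40 × $45.81 = $1,832.40
Overtime pay: 4 × $45.81 × 1.5 = $274.86
Gross pay = $1,832.40 + $274.86 = $2,107.26
Transit benefit: $64.15
Taxable wages = $2,107.26 − $64.15 = $2,043.11
Federal withholding: $2,043.11 × 0.1347 = $275.21
State tax withheld: $2,043.11 × 0.0334 = $68.24
State unemployment insurance (employee share): $2,107.26 × 0.0087 = $18.33
Group life insurance premium: $153.44
Total deductions = $64.15 + $275.21 + $68.24 + $18.33 + $153.44 = $579.37
Net pay = $2,107.26 − $579.37 = $1,527.89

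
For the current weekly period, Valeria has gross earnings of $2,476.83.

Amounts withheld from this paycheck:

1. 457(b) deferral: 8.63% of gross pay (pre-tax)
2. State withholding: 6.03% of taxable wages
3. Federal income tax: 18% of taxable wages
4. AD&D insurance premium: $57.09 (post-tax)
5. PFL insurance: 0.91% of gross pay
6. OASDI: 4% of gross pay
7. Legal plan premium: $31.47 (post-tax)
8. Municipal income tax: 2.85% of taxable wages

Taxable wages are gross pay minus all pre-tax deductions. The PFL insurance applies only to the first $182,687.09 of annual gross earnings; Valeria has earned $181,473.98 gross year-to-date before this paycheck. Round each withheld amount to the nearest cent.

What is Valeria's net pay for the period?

$1,456.10

457(b) deferral: $2,476.83 × 0.0863 = $213.75
Taxable wages = $2,476.83 − $213.75 = $2,263.08
Municipal income tax: $2,263.08 × 0.0285 = $64.50
State withholding: $2,263.08 × 0.0603 = $136.46
Federal income tax: $2,263.08 × 0.18 = $407.35
PFL insurance: only $182,687.09 − $181,473.98 = $1,213.11 of this check is subject → $1,213.11 × 0.0091 = $11.04
OASDI: $2,476.83 × 0.04 = $99.07
Legal plan premium: $31.47
AD&D insurance premium: $57.09
Total deductions = $213.75 + $64.50 + $136.46 + $407.35 + $11.04 + $99.07 + $31.47 + $57.09 = $1,020.73
Net pay = $2,476.83 − $1,020.73 = $1,456.10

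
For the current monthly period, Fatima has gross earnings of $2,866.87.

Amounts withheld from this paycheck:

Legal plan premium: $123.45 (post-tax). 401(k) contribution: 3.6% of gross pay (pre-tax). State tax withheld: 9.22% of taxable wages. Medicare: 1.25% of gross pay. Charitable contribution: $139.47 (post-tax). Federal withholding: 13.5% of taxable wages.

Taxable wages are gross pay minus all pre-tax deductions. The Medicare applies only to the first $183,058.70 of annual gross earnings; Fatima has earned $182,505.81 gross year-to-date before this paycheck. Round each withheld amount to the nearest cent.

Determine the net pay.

401(k) contribution: $2,866.87 × 0.036 = $103.21
Taxable wages = $2,866.87 − $103.21 = $2,763.66
Federal withholding: $2,763.66 × 0.135 = $373.09
State tax withheld: $2,763.66 × 0.0922 = $254.81
Medicare: only $183,058.70 − $182,505.81 = $552.89 of this check is subject → $552.89 × 0.0125 = $6.91
Charitable contribution: $139.47
Legal plan premium: $123.45
Total deductions = $103.21 + $373.09 + $254.81 + $6.91 + $139.47 + $123.45 = $1,000.94
Net pay = $2,866.87 − $1,000.94 = $1,865.93

$1,865.93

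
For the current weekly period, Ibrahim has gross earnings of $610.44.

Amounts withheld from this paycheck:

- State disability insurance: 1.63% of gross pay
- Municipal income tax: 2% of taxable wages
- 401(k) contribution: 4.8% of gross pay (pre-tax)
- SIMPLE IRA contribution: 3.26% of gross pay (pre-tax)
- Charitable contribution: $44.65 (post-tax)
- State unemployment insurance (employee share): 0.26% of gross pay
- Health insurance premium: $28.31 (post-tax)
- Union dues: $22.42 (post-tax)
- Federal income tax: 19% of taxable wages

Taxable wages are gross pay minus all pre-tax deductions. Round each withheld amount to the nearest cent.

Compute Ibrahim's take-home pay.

401(k) contribution: $610.44 × 0.048 = $29.30
SIMPLE IRA contribution: $610.44 × 0.0326 = $19.90
Pre-tax total = $29.30 + $19.90 = $49.20
Taxable wages = $610.44 − $49.20 = $561.24
Federal income tax: $561.24 × 0.19 = $106.64
Municipal income tax: $561.24 × 0.02 = $11.22
State unemployment insurance (employee share): $610.44 × 0.0026 = $1.59
State disability insurance: $610.44 × 0.0163 = $9.95
Charitable contribution: $44.65
Health insurance premium: $28.31
Union dues: $22.42
Total deductions = $29.30 + $19.90 + $106.64 + $11.22 + $1.59 + $9.95 + $44.65 + $28.31 + $22.42 = $273.98
Net pay = $610.44 − $273.98 = $336.46

$336.46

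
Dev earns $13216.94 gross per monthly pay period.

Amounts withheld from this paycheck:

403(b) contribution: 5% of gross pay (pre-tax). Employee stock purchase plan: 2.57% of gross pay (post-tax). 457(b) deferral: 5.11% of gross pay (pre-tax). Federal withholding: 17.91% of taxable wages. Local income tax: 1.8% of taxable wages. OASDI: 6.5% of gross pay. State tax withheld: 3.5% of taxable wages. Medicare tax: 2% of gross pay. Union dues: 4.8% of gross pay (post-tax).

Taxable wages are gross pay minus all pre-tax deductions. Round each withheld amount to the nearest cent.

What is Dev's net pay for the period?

403(b) contribution: $13216.94 × 0.05 = $660.85
457(b) deferral: $13216.94 × 0.0511 = $675.39
Pre-tax total = $660.85 + $675.39 = $1336.24
Taxable wages = $13216.94 − $1336.24 = $11880.70
Federal withholding: $11880.70 × 0.1791 = $2127.83
State tax withheld: $11880.70 × 0.035 = $415.82
Local income tax: $11880.70 × 0.018 = $213.85
Medicare tax: $13216.94 × 0.02 = $264.34
OASDI: $13216.94 × 0.065 = $859.10
Union dues: $13216.94 × 0.048 = $634.41
Employee stock purchase plan: $13216.94 × 0.0257 = $339.68
Total deductions = $660.85 + $675.39 + $2127.83 + $415.82 + $213.85 + $264.34 + $859.10 + $634.41 + $339.68 = $6191.27
Net pay = $13216.94 − $6191.27 = $7025.67

$7025.67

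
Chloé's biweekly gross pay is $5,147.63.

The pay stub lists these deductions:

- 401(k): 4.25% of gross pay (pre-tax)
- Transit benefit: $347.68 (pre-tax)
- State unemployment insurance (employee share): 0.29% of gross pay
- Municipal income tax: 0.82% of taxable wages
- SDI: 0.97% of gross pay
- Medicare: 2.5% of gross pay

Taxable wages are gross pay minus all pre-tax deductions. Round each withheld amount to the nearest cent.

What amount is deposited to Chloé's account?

$4,350.06

401(k): $5,147.63 × 0.0425 = $218.77
Transit benefit: $347.68
Pre-tax total = $218.77 + $347.68 = $566.45
Taxable wages = $5,147.63 − $566.45 = $4,581.18
Municipal income tax: $4,581.18 × 0.0082 = $37.57
State unemployment insurance (employee share): $5,147.63 × 0.0029 = $14.93
Medicare: $5,147.63 × 0.025 = $128.69
SDI: $5,147.63 × 0.0097 = $49.93
Total deductions = $218.77 + $347.68 + $37.57 + $14.93 + $128.69 + $49.93 = $797.57
Net pay = $5,147.63 − $797.57 = $4,350.06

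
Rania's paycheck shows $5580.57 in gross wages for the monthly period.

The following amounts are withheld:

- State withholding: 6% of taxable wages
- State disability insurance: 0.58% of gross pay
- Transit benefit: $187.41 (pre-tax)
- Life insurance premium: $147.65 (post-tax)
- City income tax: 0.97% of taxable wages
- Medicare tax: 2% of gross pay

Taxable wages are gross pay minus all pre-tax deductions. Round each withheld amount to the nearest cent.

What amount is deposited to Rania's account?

Transit benefit: $187.41
Taxable wages = $5580.57 − $187.41 = $5393.16
State withholding: $5393.16 × 0.06 = $323.59
City income tax: $5393.16 × 0.0097 = $52.31
Medicare tax: $5580.57 × 0.02 = $111.61
State disability insurance: $5580.57 × 0.0058 = $32.37
Life insurance premium: $147.65
Total deductions = $187.41 + $323.59 + $52.31 + $111.61 + $32.37 + $147.65 = $854.94
Net pay = $5580.57 − $854.94 = $4725.63

$4725.63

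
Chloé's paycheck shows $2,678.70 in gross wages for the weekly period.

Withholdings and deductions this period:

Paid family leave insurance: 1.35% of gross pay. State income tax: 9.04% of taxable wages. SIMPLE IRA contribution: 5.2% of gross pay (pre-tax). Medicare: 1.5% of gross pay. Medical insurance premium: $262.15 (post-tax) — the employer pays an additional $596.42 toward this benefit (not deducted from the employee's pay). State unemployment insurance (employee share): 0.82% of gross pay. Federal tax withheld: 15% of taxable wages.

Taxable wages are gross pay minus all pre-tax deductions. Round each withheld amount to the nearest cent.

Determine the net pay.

$1,568.48

SIMPLE IRA contribution: $2,678.70 × 0.052 = $139.29
Taxable wages = $2,678.70 − $139.29 = $2,539.41
Federal tax withheld: $2,539.41 × 0.15 = $380.91
State income tax: $2,539.41 × 0.0904 = $229.56
State unemployment insurance (employee share): $2,678.70 × 0.0082 = $21.97
Medicare: $2,678.70 × 0.015 = $40.18
Paid family leave insurance: $2,678.70 × 0.0135 = $36.16
Medical insurance premium: $262.15
(Employer's $596.42 toward medical insurance premium is not withheld from the employee.)
Total deductions = $139.29 + $380.91 + $229.56 + $21.97 + $40.18 + $36.16 + $262.15 = $1,110.22
Net pay = $2,678.70 − $1,110.22 = $1,568.48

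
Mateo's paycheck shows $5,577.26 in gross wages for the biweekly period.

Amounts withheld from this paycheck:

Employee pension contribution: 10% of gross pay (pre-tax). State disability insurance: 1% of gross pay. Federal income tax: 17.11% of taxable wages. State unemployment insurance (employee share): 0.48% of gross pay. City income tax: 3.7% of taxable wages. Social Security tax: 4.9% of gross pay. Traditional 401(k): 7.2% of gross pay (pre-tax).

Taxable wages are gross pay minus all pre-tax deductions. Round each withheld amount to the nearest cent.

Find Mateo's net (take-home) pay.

Traditional 401(k): $5,577.26 × 0.072 = $401.56
Employee pension contribution: $5,577.26 × 0.1 = $557.73
Pre-tax total = $401.56 + $557.73 = $959.29
Taxable wages = $5,577.26 − $959.29 = $4,617.97
City income tax: $4,617.97 × 0.037 = $170.86
Federal income tax: $4,617.97 × 0.1711 = $790.13
State unemployment insurance (employee share): $5,577.26 × 0.0048 = $26.77
Social Security tax: $5,577.26 × 0.049 = $273.29
State disability insurance: $5,577.26 × 0.01 = $55.77
Total deductions = $401.56 + $557.73 + $170.86 + $790.13 + $26.77 + $273.29 + $55.77 = $2,276.11
Net pay = $5,577.26 − $2,276.11 = $3,301.15

$3,301.15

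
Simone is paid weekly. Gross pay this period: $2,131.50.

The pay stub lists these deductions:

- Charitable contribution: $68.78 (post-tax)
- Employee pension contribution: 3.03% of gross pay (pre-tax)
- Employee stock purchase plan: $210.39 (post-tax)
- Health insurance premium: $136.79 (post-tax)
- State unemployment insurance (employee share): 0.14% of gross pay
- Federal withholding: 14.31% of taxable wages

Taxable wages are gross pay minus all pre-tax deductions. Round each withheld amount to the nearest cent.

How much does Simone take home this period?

Employee pension contribution: $2,131.50 × 0.0303 = $64.58
Taxable wages = $2,131.50 − $64.58 = $2,066.92
Federal withholding: $2,066.92 × 0.1431 = $295.78
State unemployment insurance (employee share): $2,131.50 × 0.0014 = $2.98
Health insurance premium: $136.79
Employee stock purchase plan: $210.39
Charitable contribution: $68.78
Total deductions = $64.58 + $295.78 + $2.98 + $136.79 + $210.39 + $68.78 = $779.30
Net pay = $2,131.50 − $779.30 = $1,352.20

$1,352.20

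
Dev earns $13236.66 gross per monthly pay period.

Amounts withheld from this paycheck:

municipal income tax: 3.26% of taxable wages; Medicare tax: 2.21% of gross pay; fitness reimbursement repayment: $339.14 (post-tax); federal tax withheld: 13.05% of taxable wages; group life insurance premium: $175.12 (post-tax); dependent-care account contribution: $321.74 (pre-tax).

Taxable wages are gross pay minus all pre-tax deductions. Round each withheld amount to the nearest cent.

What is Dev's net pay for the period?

$10001.70

Dependent-care account contribution: $321.74
Taxable wages = $13236.66 − $321.74 = $12914.92
Municipal income tax: $12914.92 × 0.0326 = $421.03
Federal tax withheld: $12914.92 × 0.1305 = $1685.40
Medicare tax: $13236.66 × 0.0221 = $292.53
Group life insurance premium: $175.12
Fitness reimbursement repayment: $339.14
Total deductions = $321.74 + $421.03 + $1685.40 + $292.53 + $175.12 + $339.14 = $3234.96
Net pay = $13236.66 − $3234.96 = $10001.70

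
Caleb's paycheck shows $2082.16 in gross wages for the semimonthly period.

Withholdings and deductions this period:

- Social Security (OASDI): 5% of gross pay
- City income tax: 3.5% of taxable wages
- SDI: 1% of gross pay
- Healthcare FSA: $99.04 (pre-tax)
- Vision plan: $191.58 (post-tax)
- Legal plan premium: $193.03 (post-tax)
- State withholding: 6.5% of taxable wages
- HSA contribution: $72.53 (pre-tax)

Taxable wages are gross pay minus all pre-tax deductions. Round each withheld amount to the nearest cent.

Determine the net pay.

Healthcare FSA: $99.04
HSA contribution: $72.53
Pre-tax total = $99.04 + $72.53 = $171.57
Taxable wages = $2082.16 − $171.57 = $1910.59
State withholding: $1910.59 × 0.065 = $124.19
City income tax: $1910.59 × 0.035 = $66.87
Social Security (OASDI): $2082.16 × 0.05 = $104.11
SDI: $2082.16 × 0.01 = $20.82
Legal plan premium: $193.03
Vision plan: $191.58
Total deductions = $99.04 + $72.53 + $124.19 + $66.87 + $104.11 + $20.82 + $193.03 + $191.58 = $872.17
Net pay = $2082.16 − $872.17 = $1209.99

$1209.99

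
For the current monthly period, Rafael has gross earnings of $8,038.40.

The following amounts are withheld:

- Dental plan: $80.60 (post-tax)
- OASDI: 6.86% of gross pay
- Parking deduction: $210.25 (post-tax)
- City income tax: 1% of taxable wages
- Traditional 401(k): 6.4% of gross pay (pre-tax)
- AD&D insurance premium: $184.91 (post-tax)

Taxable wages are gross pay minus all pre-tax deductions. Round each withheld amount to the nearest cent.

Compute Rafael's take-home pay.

$6,421.51

Traditional 401(k): $8,038.40 × 0.064 = $514.46
Taxable wages = $8,038.40 − $514.46 = $7,523.94
City income tax: $7,523.94 × 0.01 = $75.24
OASDI: $8,038.40 × 0.0686 = $551.43
Dental plan: $80.60
Parking deduction: $210.25
AD&D insurance premium: $184.91
Total deductions = $514.46 + $75.24 + $551.43 + $80.60 + $210.25 + $184.91 = $1,616.89
Net pay = $8,038.40 − $1,616.89 = $6,421.51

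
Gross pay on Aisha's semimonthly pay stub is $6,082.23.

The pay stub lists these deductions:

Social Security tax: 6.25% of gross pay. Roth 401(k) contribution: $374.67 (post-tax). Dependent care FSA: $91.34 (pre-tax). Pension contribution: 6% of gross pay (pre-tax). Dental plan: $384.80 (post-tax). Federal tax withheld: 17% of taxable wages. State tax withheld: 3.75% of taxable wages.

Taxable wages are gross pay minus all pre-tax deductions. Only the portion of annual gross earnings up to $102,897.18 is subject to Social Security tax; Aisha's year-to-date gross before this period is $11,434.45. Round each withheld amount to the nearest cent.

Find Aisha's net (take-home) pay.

Dependent care FSA: $91.34
Pension contribution: $6,082.23 × 0.06 = $364.93
Pre-tax total = $91.34 + $364.93 = $456.27
Taxable wages = $6,082.23 − $456.27 = $5,625.96
State tax withheld: $5,625.96 × 0.0375 = $210.97
Federal tax withheld: $5,625.96 × 0.17 = $956.41
Social Security tax: cap not yet reached, full $6,082.23 is subject → $6,082.23 × 0.0625 = $380.14
Roth 401(k) contribution: $374.67
Dental plan: $384.80
Total deductions = $91.34 + $364.93 + $210.97 + $956.41 + $380.14 + $374.67 + $384.80 = $2,763.26
Net pay = $6,082.23 − $2,763.26 = $3,318.97

$3,318.97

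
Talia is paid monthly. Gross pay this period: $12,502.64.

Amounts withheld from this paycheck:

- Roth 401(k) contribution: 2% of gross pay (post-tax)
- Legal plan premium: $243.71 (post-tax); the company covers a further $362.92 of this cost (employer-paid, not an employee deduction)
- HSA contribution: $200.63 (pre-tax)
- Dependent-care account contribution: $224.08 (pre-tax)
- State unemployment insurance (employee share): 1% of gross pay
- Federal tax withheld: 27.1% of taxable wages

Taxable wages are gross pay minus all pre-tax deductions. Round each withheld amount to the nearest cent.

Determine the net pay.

$8,186.02

HSA contribution: $200.63
Dependent-care account contribution: $224.08
Pre-tax total = $200.63 + $224.08 = $424.71
Taxable wages = $12,502.64 − $424.71 = $12,077.93
Federal tax withheld: $12,077.93 × 0.271 = $3,273.12
State unemployment insurance (employee share): $12,502.64 × 0.01 = $125.03
Roth 401(k) contribution: $12,502.64 × 0.02 = $250.05
Legal plan premium: $243.71
(Employer's $362.92 toward legal plan premium is not withheld from the employee.)
Total deductions = $200.63 + $224.08 + $3,273.12 + $125.03 + $250.05 + $243.71 = $4,316.62
Net pay = $12,502.64 − $4,316.62 = $8,186.02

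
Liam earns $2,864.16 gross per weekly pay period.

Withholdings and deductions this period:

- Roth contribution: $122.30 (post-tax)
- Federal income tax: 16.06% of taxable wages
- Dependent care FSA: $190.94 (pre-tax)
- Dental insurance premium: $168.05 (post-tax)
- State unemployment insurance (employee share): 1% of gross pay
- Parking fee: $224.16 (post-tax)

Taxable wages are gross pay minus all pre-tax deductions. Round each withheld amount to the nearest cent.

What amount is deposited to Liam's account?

Dependent care FSA: $190.94
Taxable wages = $2,864.16 − $190.94 = $2,673.22
Federal income tax: $2,673.22 × 0.1606 = $429.32
State unemployment insurance (employee share): $2,864.16 × 0.01 = $28.64
Parking fee: $224.16
Roth contribution: $122.30
Dental insurance premium: $168.05
Total deductions = $190.94 + $429.32 + $28.64 + $224.16 + $122.30 + $168.05 = $1,163.41
Net pay = $2,864.16 − $1,163.41 = $1,700.75

$1,700.75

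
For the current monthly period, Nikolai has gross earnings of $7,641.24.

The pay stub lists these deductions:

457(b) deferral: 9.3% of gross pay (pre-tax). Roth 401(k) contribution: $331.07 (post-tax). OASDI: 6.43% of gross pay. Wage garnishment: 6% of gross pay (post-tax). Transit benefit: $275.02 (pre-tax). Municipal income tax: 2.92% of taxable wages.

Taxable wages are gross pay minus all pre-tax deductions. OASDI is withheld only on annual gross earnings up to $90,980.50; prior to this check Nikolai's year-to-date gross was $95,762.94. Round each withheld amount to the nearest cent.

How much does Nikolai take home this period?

$5,671.70

457(b) deferral: $7,641.24 × 0.093 = $710.64
Transit benefit: $275.02
Pre-tax total = $710.64 + $275.02 = $985.66
Taxable wages = $7,641.24 − $985.66 = $6,655.58
Municipal income tax: $6,655.58 × 0.0292 = $194.34
OASDI: annual cap $90,980.50 already reached (YTD $95,762.94), so $0.00
Roth 401(k) contribution: $331.07
Wage garnishment: $7,641.24 × 0.06 = $458.47
Total deductions = $710.64 + $275.02 + $194.34 + $0.00 + $331.07 + $458.47 = $1,969.54
Net pay = $7,641.24 − $1,969.54 = $5,671.70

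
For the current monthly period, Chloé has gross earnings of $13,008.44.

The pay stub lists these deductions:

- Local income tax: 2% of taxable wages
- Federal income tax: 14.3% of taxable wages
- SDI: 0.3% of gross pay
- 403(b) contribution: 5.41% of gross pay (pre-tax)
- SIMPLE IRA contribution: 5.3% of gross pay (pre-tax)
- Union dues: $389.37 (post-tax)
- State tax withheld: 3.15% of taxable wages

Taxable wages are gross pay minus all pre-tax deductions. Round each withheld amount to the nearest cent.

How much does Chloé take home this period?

$8,927.67

403(b) contribution: $13,008.44 × 0.0541 = $703.76
SIMPLE IRA contribution: $13,008.44 × 0.053 = $689.45
Pre-tax total = $703.76 + $689.45 = $1,393.21
Taxable wages = $13,008.44 − $1,393.21 = $11,615.23
Federal income tax: $11,615.23 × 0.143 = $1,660.98
State tax withheld: $11,615.23 × 0.0315 = $365.88
Local income tax: $11,615.23 × 0.02 = $232.30
SDI: $13,008.44 × 0.003 = $39.03
Union dues: $389.37
Total deductions = $703.76 + $689.45 + $1,660.98 + $365.88 + $232.30 + $39.03 + $389.37 = $4,080.77
Net pay = $13,008.44 − $4,080.77 = $8,927.67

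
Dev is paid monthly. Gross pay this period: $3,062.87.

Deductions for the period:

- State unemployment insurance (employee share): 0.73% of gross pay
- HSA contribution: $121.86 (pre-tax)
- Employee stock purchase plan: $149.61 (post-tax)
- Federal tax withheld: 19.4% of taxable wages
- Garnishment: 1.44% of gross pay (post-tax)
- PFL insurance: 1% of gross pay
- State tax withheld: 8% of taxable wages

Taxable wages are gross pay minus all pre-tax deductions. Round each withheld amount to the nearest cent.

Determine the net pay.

$1,888.46

HSA contribution: $121.86
Taxable wages = $3,062.87 − $121.86 = $2,941.01
Federal tax withheld: $2,941.01 × 0.194 = $570.56
State tax withheld: $2,941.01 × 0.08 = $235.28
State unemployment insurance (employee share): $3,062.87 × 0.0073 = $22.36
PFL insurance: $3,062.87 × 0.01 = $30.63
Garnishment: $3,062.87 × 0.0144 = $44.11
Employee stock purchase plan: $149.61
Total deductions = $121.86 + $570.56 + $235.28 + $22.36 + $30.63 + $44.11 + $149.61 = $1,174.41
Net pay = $3,062.87 − $1,174.41 = $1,888.46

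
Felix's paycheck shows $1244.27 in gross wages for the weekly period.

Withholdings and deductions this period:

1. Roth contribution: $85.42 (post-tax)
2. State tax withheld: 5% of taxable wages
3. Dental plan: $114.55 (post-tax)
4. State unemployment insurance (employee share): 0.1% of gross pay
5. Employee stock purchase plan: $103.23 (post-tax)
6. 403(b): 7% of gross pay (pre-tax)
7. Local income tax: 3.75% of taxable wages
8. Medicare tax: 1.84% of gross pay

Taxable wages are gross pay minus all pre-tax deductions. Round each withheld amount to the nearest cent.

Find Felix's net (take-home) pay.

403(b): $1244.27 × 0.07 = $87.10
Taxable wages = $1244.27 − $87.10 = $1157.17
Local income tax: $1157.17 × 0.0375 = $43.39
State tax withheld: $1157.17 × 0.05 = $57.86
Medicare tax: $1244.27 × 0.0184 = $22.89
State unemployment insurance (employee share): $1244.27 × 0.001 = $1.24
Employee stock purchase plan: $103.23
Dental plan: $114.55
Roth contribution: $85.42
Total deductions = $87.10 + $43.39 + $57.86 + $22.89 + $1.24 + $103.23 + $114.55 + $85.42 = $515.68
Net pay = $1244.27 − $515.68 = $728.59

$728.59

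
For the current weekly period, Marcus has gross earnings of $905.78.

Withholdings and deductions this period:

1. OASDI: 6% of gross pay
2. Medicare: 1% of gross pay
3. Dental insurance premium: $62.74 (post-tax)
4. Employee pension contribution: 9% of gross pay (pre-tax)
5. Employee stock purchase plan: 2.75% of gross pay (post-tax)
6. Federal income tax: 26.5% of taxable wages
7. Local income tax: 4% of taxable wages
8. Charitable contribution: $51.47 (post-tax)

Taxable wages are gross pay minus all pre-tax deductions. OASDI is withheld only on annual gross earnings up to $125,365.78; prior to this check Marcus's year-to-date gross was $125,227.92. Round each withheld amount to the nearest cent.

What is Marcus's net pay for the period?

$416.41

Employee pension contribution: $905.78 × 0.09 = $81.52
Taxable wages = $905.78 − $81.52 = $824.26
Federal income tax: $824.26 × 0.265 = $218.43
Local income tax: $824.26 × 0.04 = $32.97
Medicare: $905.78 × 0.01 = $9.06
OASDI: only $125,365.78 − $125,227.92 = $137.86 of this check is subject → $137.86 × 0.06 = $8.27
Employee stock purchase plan: $905.78 × 0.0275 = $24.91
Dental insurance premium: $62.74
Charitable contribution: $51.47
Total deductions = $81.52 + $218.43 + $32.97 + $9.06 + $8.27 + $24.91 + $62.74 + $51.47 = $489.37
Net pay = $905.78 − $489.37 = $416.41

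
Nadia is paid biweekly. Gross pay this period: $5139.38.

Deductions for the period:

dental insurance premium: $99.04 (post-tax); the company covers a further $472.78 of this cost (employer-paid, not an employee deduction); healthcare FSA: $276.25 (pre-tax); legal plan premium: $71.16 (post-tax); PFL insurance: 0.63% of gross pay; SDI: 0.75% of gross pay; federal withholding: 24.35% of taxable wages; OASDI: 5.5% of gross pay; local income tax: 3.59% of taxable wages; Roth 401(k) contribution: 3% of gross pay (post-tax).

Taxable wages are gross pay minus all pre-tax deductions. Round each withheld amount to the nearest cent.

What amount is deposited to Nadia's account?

$2826.39

Healthcare FSA: $276.25
Taxable wages = $5139.38 − $276.25 = $4863.13
Federal withholding: $4863.13 × 0.2435 = $1184.17
Local income tax: $4863.13 × 0.0359 = $174.59
OASDI: $5139.38 × 0.055 = $282.67
SDI: $5139.38 × 0.0075 = $38.55
PFL insurance: $5139.38 × 0.0063 = $32.38
Legal plan premium: $71.16
Roth 401(k) contribution: $5139.38 × 0.03 = $154.18
Dental insurance premium: $99.04
(Employer's $472.78 toward dental insurance premium is not withheld from the employee.)
Total deductions = $276.25 + $1184.17 + $174.59 + $282.67 + $38.55 + $32.38 + $71.16 + $154.18 + $99.04 = $2312.99
Net pay = $5139.38 − $2312.99 = $2826.39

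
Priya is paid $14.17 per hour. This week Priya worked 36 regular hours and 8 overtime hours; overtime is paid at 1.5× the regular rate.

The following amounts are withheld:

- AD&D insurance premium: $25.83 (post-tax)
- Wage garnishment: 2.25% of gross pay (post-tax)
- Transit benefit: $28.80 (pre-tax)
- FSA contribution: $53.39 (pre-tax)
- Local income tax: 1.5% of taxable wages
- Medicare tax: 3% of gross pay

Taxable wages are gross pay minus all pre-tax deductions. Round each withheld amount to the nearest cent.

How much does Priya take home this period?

$527.47

Regular pay: 36 × $14.17 = $510.12
Overtime pay: 8 × $14.17 × 1.5 = $170.04
Gross pay = $510.12 + $170.04 = $680.16
Transit benefit: $28.80
FSA contribution: $53.39
Pre-tax total = $28.80 + $53.39 = $82.19
Taxable wages = $680.16 − $82.19 = $597.97
Local income tax: $597.97 × 0.015 = $8.97
Medicare tax: $680.16 × 0.03 = $20.40
AD&D insurance premium: $25.83
Wage garnishment: $680.16 × 0.0225 = $15.30
Total deductions = $28.80 + $53.39 + $8.97 + $20.40 + $25.83 + $15.30 = $152.69
Net pay = $680.16 − $152.69 = $527.47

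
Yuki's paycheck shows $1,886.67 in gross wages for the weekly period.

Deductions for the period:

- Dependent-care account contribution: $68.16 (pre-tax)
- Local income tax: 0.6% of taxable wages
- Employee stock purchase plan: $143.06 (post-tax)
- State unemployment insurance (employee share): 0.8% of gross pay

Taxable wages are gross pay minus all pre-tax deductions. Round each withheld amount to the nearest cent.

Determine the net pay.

$1,649.45

Dependent-care account contribution: $68.16
Taxable wages = $1,886.67 − $68.16 = $1,818.51
Local income tax: $1,818.51 × 0.006 = $10.91
State unemployment insurance (employee share): $1,886.67 × 0.008 = $15.09
Employee stock purchase plan: $143.06
Total deductions = $68.16 + $10.91 + $15.09 + $143.06 = $237.22
Net pay = $1,886.67 − $237.22 = $1,649.45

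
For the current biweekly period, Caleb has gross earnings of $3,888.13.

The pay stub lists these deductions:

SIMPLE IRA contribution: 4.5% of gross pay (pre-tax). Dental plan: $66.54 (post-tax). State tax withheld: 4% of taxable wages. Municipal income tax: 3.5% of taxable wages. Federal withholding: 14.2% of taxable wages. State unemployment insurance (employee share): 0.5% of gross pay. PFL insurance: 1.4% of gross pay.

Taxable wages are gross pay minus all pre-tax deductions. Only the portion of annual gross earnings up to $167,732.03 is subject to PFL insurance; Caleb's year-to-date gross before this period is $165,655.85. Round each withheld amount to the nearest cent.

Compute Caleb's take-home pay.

SIMPLE IRA contribution: $3,888.13 × 0.045 = $174.97
Taxable wages = $3,888.13 − $174.97 = $3,713.16
Municipal income tax: $3,713.16 × 0.035 = $129.96
Federal withholding: $3,713.16 × 0.142 = $527.27
State tax withheld: $3,713.16 × 0.04 = $148.53
State unemployment insurance (employee share): $3,888.13 × 0.005 = $19.44
PFL insurance: only $167,732.03 − $165,655.85 = $2,076.18 of this check is subject → $2,076.18 × 0.014 = $29.07
Dental plan: $66.54
Total deductions = $174.97 + $129.96 + $527.27 + $148.53 + $19.44 + $29.07 + $66.54 = $1,095.78
Net pay = $3,888.13 − $1,095.78 = $2,792.35

$2,792.35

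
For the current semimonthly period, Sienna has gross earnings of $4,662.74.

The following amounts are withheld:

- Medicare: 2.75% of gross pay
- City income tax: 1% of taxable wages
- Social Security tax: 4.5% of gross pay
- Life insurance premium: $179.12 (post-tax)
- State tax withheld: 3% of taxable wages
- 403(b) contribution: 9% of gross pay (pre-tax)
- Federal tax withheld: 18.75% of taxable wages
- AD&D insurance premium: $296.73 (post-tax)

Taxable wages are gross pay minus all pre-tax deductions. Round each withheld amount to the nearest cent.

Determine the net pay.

$2,463.89

403(b) contribution: $4,662.74 × 0.09 = $419.65
Taxable wages = $4,662.74 − $419.65 = $4,243.09
State tax withheld: $4,243.09 × 0.03 = $127.29
Federal tax withheld: $4,243.09 × 0.1875 = $795.58
City income tax: $4,243.09 × 0.01 = $42.43
Social Security tax: $4,662.74 × 0.045 = $209.82
Medicare: $4,662.74 × 0.0275 = $128.23
Life insurance premium: $179.12
AD&D insurance premium: $296.73
Total deductions = $419.65 + $127.29 + $795.58 + $42.43 + $209.82 + $128.23 + $179.12 + $296.73 = $2,198.85
Net pay = $4,662.74 − $2,198.85 = $2,463.89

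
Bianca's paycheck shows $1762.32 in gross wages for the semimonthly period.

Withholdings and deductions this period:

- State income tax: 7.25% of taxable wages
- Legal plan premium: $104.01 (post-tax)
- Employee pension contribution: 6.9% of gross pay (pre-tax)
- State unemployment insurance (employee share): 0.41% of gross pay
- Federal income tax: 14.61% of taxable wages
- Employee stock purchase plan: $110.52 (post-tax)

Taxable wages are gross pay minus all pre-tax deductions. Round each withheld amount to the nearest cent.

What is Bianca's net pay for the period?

$1060.30

Employee pension contribution: $1762.32 × 0.069 = $121.60
Taxable wages = $1762.32 − $121.60 = $1640.72
Federal income tax: $1640.72 × 0.1461 = $239.71
State income tax: $1640.72 × 0.0725 = $118.95
State unemployment insurance (employee share): $1762.32 × 0.0041 = $7.23
Legal plan premium: $104.01
Employee stock purchase plan: $110.52
Total deductions = $121.60 + $239.71 + $118.95 + $7.23 + $104.01 + $110.52 = $702.02
Net pay = $1762.32 − $702.02 = $1060.30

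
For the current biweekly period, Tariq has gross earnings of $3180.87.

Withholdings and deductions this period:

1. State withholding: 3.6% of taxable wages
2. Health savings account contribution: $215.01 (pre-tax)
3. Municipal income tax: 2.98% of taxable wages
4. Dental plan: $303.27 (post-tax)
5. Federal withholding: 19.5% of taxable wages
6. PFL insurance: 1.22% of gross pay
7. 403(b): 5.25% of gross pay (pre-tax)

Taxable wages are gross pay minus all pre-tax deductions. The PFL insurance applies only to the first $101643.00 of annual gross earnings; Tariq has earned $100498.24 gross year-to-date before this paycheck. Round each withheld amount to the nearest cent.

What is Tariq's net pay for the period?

$1751.67

403(b): $3180.87 × 0.0525 = $167.00
Health savings account contribution: $215.01
Pre-tax total = $167.00 + $215.01 = $382.01
Taxable wages = $3180.87 − $382.01 = $2798.86
Federal withholding: $2798.86 × 0.195 = $545.78
Municipal income tax: $2798.86 × 0.0298 = $83.41
State withholding: $2798.86 × 0.036 = $100.76
PFL insurance: only $101643.00 − $100498.24 = $1144.76 of this check is subject → $1144.76 × 0.0122 = $13.97
Dental plan: $303.27
Total deductions = $167.00 + $215.01 + $545.78 + $83.41 + $100.76 + $13.97 + $303.27 = $1429.20
Net pay = $3180.87 − $1429.20 = $1751.67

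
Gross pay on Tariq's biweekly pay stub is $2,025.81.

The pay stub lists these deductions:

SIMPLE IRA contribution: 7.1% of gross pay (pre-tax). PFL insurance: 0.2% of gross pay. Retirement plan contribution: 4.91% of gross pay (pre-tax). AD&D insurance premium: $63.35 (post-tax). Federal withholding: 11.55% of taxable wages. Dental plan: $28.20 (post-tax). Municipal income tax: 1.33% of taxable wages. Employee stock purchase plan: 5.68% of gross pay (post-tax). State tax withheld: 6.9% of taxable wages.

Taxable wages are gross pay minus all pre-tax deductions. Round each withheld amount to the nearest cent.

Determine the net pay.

Retirement plan contribution: $2,025.81 × 0.0491 = $99.47
SIMPLE IRA contribution: $2,025.81 × 0.071 = $143.83
Pre-tax total = $99.47 + $143.83 = $243.30
Taxable wages = $2,025.81 − $243.30 = $1,782.51
Municipal income tax: $1,782.51 × 0.0133 = $23.71
State tax withheld: $1,782.51 × 0.069 = $122.99
Federal withholding: $1,782.51 × 0.1155 = $205.88
PFL insurance: $2,025.81 × 0.002 = $4.05
AD&D insurance premium: $63.35
Dental plan: $28.20
Employee stock purchase plan: $2,025.81 × 0.0568 = $115.07
Total deductions = $99.47 + $143.83 + $23.71 + $122.99 + $205.88 + $4.05 + $63.35 + $28.20 + $115.07 = $806.55
Net pay = $2,025.81 − $806.55 = $1,219.26

$1,219.26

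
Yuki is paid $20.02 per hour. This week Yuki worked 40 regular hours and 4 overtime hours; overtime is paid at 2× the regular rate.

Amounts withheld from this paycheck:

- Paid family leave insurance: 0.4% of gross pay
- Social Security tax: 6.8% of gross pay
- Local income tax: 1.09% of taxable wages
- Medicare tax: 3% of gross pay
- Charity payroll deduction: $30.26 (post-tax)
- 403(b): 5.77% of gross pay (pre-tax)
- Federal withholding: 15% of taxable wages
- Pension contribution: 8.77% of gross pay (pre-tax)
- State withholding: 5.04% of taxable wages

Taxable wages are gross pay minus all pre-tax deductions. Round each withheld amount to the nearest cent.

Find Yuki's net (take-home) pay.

$519.43

Regular pay: 40 × $20.02 = $800.80
Overtime pay: 4 × $20.02 × 2 = $160.16
Gross pay = $800.80 + $160.16 = $960.96
403(b): $960.96 × 0.0577 = $55.45
Pension contribution: $960.96 × 0.0877 = $84.28
Pre-tax total = $55.45 + $84.28 = $139.73
Taxable wages = $960.96 − $139.73 = $821.23
Local income tax: $821.23 × 0.0109 = $8.95
Federal withholding: $821.23 × 0.15 = $123.18
State withholding: $821.23 × 0.0504 = $41.39
Social Security tax: $960.96 × 0.068 = $65.35
Paid family leave insurance: $960.96 × 0.004 = $3.84
Medicare tax: $960.96 × 0.03 = $28.83
Charity payroll deduction: $30.26
Total deductions = $55.45 + $84.28 + $8.95 + $123.18 + $41.39 + $65.35 + $3.84 + $28.83 + $30.26 = $441.53
Net pay = $960.96 − $441.53 = $519.43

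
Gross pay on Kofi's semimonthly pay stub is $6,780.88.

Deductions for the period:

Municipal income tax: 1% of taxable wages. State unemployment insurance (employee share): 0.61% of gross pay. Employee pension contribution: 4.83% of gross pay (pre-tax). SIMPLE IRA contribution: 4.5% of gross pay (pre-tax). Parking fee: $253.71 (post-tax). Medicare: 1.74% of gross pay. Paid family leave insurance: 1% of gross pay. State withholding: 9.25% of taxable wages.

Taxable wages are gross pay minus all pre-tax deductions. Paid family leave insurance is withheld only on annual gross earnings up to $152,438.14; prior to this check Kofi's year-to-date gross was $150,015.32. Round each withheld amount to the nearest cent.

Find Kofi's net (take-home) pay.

$5,080.74

Employee pension contribution: $6,780.88 × 0.0483 = $327.52
SIMPLE IRA contribution: $6,780.88 × 0.045 = $305.14
Pre-tax total = $327.52 + $305.14 = $632.66
Taxable wages = $6,780.88 − $632.66 = $6,148.22
State withholding: $6,148.22 × 0.0925 = $568.71
Municipal income tax: $6,148.22 × 0.01 = $61.48
Paid family leave insurance: only $152,438.14 − $150,015.32 = $2,422.82 of this check is subject → $2,422.82 × 0.01 = $24.23
State unemployment insurance (employee share): $6,780.88 × 0.0061 = $41.36
Medicare: $6,780.88 × 0.0174 = $117.99
Parking fee: $253.71
Total deductions = $327.52 + $305.14 + $568.71 + $61.48 + $24.23 + $41.36 + $117.99 + $253.71 = $1,700.14
Net pay = $6,780.88 − $1,700.14 = $5,080.74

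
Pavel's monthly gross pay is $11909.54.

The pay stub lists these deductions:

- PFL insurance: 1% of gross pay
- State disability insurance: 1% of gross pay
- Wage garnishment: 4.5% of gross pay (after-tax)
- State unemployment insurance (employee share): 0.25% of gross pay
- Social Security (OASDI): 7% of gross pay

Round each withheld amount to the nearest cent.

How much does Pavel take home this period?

$10271.97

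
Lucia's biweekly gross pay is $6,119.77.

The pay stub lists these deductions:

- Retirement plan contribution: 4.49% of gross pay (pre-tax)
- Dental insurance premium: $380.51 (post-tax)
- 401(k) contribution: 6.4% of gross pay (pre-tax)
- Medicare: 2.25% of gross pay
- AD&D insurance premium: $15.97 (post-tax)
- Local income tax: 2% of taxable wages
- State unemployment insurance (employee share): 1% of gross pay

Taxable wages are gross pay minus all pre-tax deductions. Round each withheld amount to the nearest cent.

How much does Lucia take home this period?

Retirement plan contribution: $6,119.77 × 0.0449 = $274.78
401(k) contribution: $6,119.77 × 0.064 = $391.67
Pre-tax total = $274.78 + $391.67 = $666.45
Taxable wages = $6,119.77 − $666.45 = $5,453.32
Local income tax: $5,453.32 × 0.02 = $109.07
Medicare: $6,119.77 × 0.0225 = $137.69
State unemployment insurance (employee share): $6,119.77 × 0.01 = $61.20
AD&D insurance premium: $15.97
Dental insurance premium: $380.51
Total deductions = $274.78 + $391.67 + $109.07 + $137.69 + $61.20 + $15.97 + $380.51 = $1,370.89
Net pay = $6,119.77 − $1,370.89 = $4,748.88

$4,748.88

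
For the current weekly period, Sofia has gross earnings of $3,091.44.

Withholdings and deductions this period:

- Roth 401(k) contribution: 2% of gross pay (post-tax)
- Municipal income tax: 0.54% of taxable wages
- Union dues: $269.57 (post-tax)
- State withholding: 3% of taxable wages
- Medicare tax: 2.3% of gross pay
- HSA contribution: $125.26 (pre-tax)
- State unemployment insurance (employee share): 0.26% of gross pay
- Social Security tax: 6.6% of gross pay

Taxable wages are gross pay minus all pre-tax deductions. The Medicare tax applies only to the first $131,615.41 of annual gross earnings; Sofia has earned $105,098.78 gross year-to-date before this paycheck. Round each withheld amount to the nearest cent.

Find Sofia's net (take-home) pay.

HSA contribution: $125.26
Taxable wages = $3,091.44 − $125.26 = $2,966.18
Municipal income tax: $2,966.18 × 0.0054 = $16.02
State withholding: $2,966.18 × 0.03 = $88.99
Social Security tax: $3,091.44 × 0.066 = $204.04
Medicare tax: cap not yet reached, full $3,091.44 is subject → $3,091.44 × 0.023 = $71.10
State unemployment insurance (employee share): $3,091.44 × 0.0026 = $8.04
Union dues: $269.57
Roth 401(k) contribution: $3,091.44 × 0.02 = $61.83
Total deductions = $125.26 + $16.02 + $88.99 + $204.04 + $71.10 + $8.04 + $269.57 + $61.83 = $844.85
Net pay = $3,091.44 − $844.85 = $2,246.59

$2,246.59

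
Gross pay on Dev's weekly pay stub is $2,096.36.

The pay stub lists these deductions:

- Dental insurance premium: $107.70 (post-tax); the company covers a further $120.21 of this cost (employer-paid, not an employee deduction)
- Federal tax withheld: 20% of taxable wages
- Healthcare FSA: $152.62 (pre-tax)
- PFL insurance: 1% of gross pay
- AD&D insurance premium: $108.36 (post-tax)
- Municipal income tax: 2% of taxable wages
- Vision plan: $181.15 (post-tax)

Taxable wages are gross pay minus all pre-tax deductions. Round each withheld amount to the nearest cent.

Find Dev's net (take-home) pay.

$1,097.95

Healthcare FSA: $152.62
Taxable wages = $2,096.36 − $152.62 = $1,943.74
Municipal income tax: $1,943.74 × 0.02 = $38.87
Federal tax withheld: $1,943.74 × 0.2 = $388.75
PFL insurance: $2,096.36 × 0.01 = $20.96
AD&D insurance premium: $108.36
Dental insurance premium: $107.70
Vision plan: $181.15
(Employer's $120.21 toward dental insurance premium is not withheld from the employee.)
Total deductions = $152.62 + $38.87 + $388.75 + $20.96 + $108.36 + $107.70 + $181.15 = $998.41
Net pay = $2,096.36 − $998.41 = $1,097.95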